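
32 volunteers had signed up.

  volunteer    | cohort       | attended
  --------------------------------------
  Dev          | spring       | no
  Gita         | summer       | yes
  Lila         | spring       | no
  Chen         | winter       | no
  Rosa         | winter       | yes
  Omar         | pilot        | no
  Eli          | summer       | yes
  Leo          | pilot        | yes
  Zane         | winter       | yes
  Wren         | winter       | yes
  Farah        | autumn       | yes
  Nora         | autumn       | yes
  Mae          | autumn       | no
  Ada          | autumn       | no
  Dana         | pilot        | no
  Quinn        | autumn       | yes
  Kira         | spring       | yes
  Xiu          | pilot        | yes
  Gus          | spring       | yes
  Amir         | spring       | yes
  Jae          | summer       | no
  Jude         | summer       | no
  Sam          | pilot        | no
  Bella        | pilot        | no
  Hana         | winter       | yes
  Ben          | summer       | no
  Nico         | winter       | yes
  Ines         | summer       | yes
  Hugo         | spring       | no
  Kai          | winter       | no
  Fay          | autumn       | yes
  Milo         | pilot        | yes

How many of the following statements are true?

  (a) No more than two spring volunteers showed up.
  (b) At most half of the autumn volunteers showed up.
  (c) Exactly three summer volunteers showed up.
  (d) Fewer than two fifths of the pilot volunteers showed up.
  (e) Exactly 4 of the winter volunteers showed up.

1

(a) spring: |A| = 6, |A ∩ B| = 3; needs |A ∩ B| ≤ 2 — false.
(b) autumn: |A| = 6, |A ∩ B| = 4; needs |A ∩ B| ≤ |A ∖ B| — false.
(c) summer: |A| = 6, |A ∩ B| = 3; needs |A ∩ B| = 3 — true.
(d) pilot: |A| = 7, |A ∩ B| = 3; needs |A ∩ B| / |A| < 2/5 — false.
(e) winter: |A| = 7, |A ∩ B| = 5; needs |A ∩ B| = 4 — false.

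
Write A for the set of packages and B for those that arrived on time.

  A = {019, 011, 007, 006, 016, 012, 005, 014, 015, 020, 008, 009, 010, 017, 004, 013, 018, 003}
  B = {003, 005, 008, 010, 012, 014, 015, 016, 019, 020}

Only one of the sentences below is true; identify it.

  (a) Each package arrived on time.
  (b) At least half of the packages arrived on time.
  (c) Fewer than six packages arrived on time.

(b)

|A| = 18, |A ∩ B| = 10, |A ∖ B| = 8.
(a) requires A ⊆ B, i.e. every element of A is in B (|A ∖ B| = 0): false.
(b) requires |A ∩ B| ≥ |A ∖ B|: true.
(c) requires |A ∩ B| < 6: false.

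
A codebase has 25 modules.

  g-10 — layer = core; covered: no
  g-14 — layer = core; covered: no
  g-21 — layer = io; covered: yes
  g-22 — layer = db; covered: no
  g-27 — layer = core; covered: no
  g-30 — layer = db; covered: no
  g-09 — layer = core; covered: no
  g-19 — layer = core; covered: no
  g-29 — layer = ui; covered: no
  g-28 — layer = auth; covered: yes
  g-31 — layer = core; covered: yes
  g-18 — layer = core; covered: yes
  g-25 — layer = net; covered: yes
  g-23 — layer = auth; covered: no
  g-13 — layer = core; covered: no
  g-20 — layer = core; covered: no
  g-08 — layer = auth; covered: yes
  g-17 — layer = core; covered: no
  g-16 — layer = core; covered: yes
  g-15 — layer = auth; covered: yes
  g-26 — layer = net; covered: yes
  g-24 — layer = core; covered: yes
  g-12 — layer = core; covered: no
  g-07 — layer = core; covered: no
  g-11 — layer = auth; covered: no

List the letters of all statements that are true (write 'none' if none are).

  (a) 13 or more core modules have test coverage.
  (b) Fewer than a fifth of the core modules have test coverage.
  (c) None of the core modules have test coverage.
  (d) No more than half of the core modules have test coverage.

(d)

|A| = 14, |A ∩ B| = 4, |A ∖ B| = 10.
(a) |A ∩ B| ≥ 13: fails.
(b) |A ∩ B| / |A| < 1/5: fails.
(c) A ∩ B = ∅ (|A ∩ B| = 0): fails.
(d) |A ∩ B| ≤ |A ∖ B|: holds.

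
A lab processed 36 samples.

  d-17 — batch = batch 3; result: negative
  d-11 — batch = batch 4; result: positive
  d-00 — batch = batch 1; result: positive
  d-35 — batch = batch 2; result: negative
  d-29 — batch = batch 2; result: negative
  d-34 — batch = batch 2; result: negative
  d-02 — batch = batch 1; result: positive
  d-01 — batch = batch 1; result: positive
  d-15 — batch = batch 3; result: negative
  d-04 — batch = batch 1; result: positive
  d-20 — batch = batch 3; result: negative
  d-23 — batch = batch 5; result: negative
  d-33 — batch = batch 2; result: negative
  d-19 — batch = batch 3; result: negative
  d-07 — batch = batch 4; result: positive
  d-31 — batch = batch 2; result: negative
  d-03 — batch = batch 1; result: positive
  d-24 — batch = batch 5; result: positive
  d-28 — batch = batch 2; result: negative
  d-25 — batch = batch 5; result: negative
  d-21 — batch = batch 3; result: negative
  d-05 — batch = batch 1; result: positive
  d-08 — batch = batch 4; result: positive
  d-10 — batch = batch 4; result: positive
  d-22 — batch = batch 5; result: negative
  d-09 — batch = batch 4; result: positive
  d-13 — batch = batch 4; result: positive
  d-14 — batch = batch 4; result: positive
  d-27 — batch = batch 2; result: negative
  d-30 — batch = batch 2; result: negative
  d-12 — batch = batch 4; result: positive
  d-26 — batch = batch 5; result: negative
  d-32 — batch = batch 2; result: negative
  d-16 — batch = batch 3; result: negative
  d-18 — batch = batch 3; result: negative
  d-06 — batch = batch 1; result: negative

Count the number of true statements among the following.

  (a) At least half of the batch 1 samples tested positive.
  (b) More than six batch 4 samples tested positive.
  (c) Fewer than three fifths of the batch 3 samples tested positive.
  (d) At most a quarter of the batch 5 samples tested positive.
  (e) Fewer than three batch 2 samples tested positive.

5

(a) batch 1: |A| = 7, |A ∩ B| = 6; needs |A ∩ B| ≥ |A ∖ B| — true.
(b) batch 4: |A| = 8, |A ∩ B| = 8; needs |A ∩ B| > 6 — true.
(c) batch 3: |A| = 7, |A ∩ B| = 0; needs |A ∩ B| / |A| < 3/5 — true.
(d) batch 5: |A| = 5, |A ∩ B| = 1; needs |A ∩ B| / |A| ≤ 1/4 — true.
(e) batch 2: |A| = 9, |A ∩ B| = 0; needs |A ∩ B| < 3 — true.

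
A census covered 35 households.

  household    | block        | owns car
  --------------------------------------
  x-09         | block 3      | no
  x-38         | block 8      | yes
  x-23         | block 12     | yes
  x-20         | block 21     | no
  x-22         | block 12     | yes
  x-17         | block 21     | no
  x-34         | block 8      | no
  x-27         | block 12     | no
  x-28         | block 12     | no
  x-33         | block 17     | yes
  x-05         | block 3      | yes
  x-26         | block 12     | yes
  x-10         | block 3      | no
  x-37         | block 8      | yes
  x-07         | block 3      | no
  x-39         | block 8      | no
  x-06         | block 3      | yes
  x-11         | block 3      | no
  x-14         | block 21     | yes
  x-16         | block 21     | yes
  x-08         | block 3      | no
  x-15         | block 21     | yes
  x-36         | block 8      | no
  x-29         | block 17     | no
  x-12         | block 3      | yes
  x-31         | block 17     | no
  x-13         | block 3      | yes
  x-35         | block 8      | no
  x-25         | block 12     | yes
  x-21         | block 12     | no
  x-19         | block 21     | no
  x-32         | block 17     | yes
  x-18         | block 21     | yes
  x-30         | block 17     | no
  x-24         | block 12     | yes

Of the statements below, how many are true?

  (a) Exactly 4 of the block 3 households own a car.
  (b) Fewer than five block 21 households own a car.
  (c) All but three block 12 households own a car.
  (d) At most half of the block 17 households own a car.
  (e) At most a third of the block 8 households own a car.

(a) block 3: |A| = 9, |A ∩ B| = 4; needs |A ∩ B| = 4 — true.
(b) block 21: |A| = 7, |A ∩ B| = 4; needs |A ∩ B| < 5 — true.
(c) block 12: |A| = 8, |A ∩ B| = 5; needs |A ∖ B| = 3 — true.
(d) block 17: |A| = 5, |A ∩ B| = 2; needs |A ∩ B| ≤ |A ∖ B| — true.
(e) block 8: |A| = 6, |A ∩ B| = 2; needs |A ∩ B| / |A| ≤ 1/3 — true.

5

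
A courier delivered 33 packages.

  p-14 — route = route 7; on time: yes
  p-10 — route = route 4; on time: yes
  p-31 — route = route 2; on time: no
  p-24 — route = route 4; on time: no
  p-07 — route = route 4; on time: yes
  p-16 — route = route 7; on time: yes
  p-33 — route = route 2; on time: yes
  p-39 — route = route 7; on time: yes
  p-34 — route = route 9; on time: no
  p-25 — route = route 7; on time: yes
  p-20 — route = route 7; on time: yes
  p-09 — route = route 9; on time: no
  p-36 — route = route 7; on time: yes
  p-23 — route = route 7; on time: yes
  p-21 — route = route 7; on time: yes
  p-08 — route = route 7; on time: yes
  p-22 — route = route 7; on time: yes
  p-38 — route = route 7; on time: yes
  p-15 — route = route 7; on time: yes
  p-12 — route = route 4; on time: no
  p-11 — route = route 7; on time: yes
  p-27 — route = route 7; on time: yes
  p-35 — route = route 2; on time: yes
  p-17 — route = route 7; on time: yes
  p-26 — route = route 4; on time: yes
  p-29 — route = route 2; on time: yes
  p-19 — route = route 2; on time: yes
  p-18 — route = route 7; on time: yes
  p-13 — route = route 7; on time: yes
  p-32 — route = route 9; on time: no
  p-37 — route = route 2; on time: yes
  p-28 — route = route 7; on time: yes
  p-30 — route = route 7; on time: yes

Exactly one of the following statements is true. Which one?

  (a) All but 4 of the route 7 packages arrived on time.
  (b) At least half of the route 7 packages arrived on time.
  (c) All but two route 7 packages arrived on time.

|A| = 19, |A ∩ B| = 19, |A ∖ B| = 0.
(a) requires |A ∖ B| = 4: false.
(b) requires |A ∩ B| ≥ |A ∖ B|: true.
(c) requires |A ∖ B| = 2: false.

(b)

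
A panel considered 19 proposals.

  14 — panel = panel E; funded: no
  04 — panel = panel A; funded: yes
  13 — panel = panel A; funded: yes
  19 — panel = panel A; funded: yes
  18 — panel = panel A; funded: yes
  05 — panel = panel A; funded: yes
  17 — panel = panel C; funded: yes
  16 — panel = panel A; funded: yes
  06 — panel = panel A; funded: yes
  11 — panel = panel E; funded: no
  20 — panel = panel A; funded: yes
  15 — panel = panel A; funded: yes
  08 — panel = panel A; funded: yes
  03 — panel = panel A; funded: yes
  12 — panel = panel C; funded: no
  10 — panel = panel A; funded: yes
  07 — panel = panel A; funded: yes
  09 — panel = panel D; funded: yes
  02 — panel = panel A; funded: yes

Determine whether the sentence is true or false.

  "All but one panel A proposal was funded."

The determiner here denotes the relation: |A ∖ B| = 1.
A (the restrictor) = {04, 13, 19, 18, 05, 16, 06, 20, 15, 08, 03, 10, 07, 02}, |A| = 14.
A ∖ B = {}, so |A ∖ B| = 0.
|A ∖ B| = 0, so the statement is false.

False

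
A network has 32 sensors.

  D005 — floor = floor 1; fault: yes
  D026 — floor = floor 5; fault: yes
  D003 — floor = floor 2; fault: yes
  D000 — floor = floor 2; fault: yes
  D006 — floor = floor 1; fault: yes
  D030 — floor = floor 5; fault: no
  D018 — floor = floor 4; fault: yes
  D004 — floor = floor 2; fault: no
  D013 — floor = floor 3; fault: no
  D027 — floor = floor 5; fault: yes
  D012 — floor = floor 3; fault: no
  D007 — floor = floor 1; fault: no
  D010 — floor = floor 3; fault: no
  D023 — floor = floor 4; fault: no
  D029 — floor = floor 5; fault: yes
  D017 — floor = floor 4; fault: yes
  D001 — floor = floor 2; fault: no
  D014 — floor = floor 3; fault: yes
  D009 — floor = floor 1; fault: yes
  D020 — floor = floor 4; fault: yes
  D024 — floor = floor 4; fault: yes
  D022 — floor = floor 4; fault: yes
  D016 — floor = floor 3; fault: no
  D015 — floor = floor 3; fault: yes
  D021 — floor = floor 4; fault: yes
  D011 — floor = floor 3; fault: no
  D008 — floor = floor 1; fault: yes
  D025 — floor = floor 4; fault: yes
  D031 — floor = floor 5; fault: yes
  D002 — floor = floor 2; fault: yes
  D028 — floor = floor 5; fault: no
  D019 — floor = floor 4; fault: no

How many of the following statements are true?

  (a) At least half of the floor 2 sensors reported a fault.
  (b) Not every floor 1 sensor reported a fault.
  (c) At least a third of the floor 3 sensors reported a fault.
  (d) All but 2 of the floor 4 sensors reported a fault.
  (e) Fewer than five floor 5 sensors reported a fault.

(a) floor 2: |A| = 5, |A ∩ B| = 3; needs |A ∩ B| ≥ |A ∖ B| — true.
(b) floor 1: |A| = 5, |A ∩ B| = 4; needs A ⊄ B (|A ∖ B| ≥ 1) — true.
(c) floor 3: |A| = 7, |A ∩ B| = 2; needs |A ∩ B| / |A| ≥ 1/3 — false.
(d) floor 4: |A| = 9, |A ∩ B| = 7; needs |A ∖ B| = 2 — true.
(e) floor 5: |A| = 6, |A ∩ B| = 4; needs |A ∩ B| < 5 — true.

4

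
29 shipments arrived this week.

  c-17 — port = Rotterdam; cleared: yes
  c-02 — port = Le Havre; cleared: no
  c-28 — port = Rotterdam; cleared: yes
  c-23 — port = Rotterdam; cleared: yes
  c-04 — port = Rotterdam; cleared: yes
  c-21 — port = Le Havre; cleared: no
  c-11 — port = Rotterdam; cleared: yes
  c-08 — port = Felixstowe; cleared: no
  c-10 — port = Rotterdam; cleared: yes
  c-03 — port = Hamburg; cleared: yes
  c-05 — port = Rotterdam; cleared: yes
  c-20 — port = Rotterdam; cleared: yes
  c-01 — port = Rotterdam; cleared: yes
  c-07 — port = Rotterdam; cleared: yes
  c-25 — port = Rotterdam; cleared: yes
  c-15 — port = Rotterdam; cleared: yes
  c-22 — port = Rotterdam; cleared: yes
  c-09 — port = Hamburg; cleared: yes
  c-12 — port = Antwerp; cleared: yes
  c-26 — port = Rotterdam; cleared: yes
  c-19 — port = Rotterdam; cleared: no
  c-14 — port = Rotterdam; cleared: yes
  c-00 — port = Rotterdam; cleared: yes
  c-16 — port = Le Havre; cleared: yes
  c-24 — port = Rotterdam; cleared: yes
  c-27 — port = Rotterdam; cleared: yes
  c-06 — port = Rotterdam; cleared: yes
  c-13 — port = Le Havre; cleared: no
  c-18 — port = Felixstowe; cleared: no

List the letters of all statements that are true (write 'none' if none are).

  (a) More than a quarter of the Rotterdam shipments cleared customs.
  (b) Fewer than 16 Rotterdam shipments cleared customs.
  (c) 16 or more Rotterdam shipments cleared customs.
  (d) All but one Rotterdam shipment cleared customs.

(a), (c), (d)

|A| = 20, |A ∩ B| = 19, |A ∖ B| = 1.
(a) |A ∩ B| / |A| > 1/4: holds.
(b) |A ∩ B| < 16: fails.
(c) |A ∩ B| ≥ 16: holds.
(d) |A ∖ B| = 1: holds.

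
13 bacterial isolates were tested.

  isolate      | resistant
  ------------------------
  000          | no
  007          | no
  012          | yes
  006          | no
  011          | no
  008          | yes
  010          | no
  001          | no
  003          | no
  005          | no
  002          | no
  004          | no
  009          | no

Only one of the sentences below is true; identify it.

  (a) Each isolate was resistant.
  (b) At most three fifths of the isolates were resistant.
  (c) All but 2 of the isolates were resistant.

|A| = 13, |A ∩ B| = 2, |A ∖ B| = 11.
(a) requires A ⊆ B, i.e. every element of A is in B (|A ∖ B| = 0): false.
(b) requires |A ∩ B| / |A| ≤ 3/5: true.
(c) requires |A ∖ B| = 2: false.

(b)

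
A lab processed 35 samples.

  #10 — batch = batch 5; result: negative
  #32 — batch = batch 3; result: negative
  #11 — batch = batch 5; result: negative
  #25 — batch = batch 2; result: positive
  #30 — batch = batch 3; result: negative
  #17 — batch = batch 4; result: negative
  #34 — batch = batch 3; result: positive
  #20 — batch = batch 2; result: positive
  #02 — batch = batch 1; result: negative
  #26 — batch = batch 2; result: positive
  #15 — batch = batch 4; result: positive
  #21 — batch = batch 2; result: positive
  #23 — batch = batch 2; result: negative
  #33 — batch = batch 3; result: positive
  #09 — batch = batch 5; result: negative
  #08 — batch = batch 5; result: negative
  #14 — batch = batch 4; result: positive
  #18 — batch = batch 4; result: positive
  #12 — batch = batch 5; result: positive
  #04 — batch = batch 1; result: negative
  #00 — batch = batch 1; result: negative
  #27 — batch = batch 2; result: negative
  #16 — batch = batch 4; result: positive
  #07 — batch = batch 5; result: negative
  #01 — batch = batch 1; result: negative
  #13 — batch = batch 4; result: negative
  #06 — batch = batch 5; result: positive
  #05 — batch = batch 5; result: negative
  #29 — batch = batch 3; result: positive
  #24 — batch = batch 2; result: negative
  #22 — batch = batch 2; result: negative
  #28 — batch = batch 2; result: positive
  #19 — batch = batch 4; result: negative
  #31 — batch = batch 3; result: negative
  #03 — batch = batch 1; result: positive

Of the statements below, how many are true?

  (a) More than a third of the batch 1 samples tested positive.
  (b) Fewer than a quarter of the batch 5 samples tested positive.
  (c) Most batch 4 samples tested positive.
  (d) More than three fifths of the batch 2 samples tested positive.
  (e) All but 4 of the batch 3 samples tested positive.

1

(a) batch 1: |A| = 5, |A ∩ B| = 1; needs |A ∩ B| / |A| > 1/3 — false.
(b) batch 5: |A| = 8, |A ∩ B| = 2; needs |A ∩ B| / |A| < 1/4 — false.
(c) batch 4: |A| = 7, |A ∩ B| = 4; needs |A ∩ B| > |A ∖ B| — true.
(d) batch 2: |A| = 9, |A ∩ B| = 5; needs |A ∩ B| / |A| > 3/5 — false.
(e) batch 3: |A| = 6, |A ∩ B| = 3; needs |A ∖ B| = 4 — false.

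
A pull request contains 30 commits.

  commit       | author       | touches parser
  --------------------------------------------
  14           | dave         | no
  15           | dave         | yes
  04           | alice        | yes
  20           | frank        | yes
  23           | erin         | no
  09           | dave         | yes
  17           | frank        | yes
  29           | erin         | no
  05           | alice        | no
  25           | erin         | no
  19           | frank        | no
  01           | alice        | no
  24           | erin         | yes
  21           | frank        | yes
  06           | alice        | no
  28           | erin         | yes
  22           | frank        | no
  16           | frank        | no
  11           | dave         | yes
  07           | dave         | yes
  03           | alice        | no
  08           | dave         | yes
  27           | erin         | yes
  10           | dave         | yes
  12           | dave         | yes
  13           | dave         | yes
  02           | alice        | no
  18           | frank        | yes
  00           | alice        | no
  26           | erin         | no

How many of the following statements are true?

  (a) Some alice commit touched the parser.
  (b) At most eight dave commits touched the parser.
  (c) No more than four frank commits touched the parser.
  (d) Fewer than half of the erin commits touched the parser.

(a) alice: |A| = 7, |A ∩ B| = 1; needs A ∩ B ≠ ∅ (|A ∩ B| ≥ 1) — true.
(b) dave: |A| = 9, |A ∩ B| = 8; needs |A ∩ B| ≤ 8 — true.
(c) frank: |A| = 7, |A ∩ B| = 4; needs |A ∩ B| ≤ 4 — true.
(d) erin: |A| = 7, |A ∩ B| = 3; needs |A ∩ B| < |A ∖ B| — true.

4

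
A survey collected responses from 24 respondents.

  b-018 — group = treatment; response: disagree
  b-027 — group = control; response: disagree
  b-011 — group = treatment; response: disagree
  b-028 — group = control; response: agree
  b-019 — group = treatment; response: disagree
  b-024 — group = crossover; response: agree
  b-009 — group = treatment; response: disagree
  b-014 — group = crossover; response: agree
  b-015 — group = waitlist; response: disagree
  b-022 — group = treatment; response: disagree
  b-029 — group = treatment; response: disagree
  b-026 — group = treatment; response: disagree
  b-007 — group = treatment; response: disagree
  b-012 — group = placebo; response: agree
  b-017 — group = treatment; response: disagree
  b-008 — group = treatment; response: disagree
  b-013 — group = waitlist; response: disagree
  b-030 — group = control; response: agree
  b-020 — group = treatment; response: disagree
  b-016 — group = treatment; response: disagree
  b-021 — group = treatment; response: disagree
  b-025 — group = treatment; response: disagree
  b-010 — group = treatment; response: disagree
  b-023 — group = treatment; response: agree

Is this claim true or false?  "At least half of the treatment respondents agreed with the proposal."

False

The determiner here denotes the relation: |A ∩ B| ≥ |A ∖ B|.
|A| = 16, |A ∩ B| = 1, |A ∖ B| = 15.
1 < 15, so the statement is false.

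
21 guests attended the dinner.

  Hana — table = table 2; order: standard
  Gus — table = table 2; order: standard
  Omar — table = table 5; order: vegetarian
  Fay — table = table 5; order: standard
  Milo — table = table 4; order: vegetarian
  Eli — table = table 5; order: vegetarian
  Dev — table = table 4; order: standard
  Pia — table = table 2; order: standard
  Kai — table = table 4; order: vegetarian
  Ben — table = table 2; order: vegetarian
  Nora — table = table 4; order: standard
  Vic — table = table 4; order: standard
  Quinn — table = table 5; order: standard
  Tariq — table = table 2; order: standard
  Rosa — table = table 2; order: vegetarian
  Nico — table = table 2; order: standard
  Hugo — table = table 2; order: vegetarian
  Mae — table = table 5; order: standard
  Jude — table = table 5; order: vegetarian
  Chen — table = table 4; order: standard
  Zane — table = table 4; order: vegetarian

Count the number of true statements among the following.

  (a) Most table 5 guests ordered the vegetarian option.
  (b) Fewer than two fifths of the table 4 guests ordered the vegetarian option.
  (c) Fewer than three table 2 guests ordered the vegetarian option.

(a) table 5: |A| = 6, |A ∩ B| = 3; needs |A ∩ B| > |A ∖ B| — false.
(b) table 4: |A| = 7, |A ∩ B| = 3; needs |A ∩ B| / |A| < 2/5 — false.
(c) table 2: |A| = 8, |A ∩ B| = 3; needs |A ∩ B| < 3 — false.

0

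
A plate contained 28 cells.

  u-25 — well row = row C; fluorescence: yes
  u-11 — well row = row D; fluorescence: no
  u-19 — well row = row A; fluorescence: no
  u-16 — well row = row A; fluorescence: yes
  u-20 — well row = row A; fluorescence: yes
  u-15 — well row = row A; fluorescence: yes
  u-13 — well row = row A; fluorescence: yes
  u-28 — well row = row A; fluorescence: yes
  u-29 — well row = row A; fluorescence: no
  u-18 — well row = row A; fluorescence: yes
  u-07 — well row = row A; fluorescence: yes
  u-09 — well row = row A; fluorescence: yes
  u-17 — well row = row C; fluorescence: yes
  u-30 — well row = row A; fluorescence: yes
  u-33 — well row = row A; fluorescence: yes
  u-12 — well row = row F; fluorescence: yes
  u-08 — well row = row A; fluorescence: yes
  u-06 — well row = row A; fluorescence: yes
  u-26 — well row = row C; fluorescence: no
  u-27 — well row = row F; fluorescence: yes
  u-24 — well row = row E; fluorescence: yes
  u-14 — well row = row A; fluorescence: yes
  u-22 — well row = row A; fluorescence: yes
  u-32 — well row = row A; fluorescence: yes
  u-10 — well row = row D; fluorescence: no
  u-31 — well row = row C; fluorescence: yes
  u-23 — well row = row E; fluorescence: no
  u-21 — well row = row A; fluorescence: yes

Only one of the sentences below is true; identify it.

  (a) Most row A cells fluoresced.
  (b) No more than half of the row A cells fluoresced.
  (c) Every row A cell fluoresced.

|A| = 18, |A ∩ B| = 16, |A ∖ B| = 2.
(a) requires |A ∩ B| > |A ∖ B|: true.
(b) requires |A ∩ B| ≤ |A ∖ B|: false.
(c) requires A ⊆ B, i.e. every element of A is in B (|A ∖ B| = 0): false.

(a)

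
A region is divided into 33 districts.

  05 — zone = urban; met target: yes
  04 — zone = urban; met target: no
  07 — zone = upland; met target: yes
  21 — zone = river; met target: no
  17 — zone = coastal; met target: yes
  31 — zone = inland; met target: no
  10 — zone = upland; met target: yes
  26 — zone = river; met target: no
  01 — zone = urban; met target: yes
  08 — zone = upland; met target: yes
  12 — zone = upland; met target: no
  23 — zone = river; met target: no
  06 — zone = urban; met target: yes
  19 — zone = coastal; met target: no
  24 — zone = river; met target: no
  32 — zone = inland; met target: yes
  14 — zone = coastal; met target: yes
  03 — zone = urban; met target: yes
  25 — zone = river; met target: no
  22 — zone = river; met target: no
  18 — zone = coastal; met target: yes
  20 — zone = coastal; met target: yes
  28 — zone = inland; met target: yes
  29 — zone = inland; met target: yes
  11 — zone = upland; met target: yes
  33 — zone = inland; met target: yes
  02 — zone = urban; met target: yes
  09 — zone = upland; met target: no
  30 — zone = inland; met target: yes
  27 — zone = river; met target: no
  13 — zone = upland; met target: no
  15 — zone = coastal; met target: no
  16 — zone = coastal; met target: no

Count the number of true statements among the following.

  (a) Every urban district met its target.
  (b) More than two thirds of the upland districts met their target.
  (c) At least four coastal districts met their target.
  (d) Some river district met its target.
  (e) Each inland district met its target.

1

(a) urban: |A| = 6, |A ∩ B| = 5; needs A ⊆ B, i.e. every element of A is in B (|A ∖ B| = 0) — false.
(b) upland: |A| = 7, |A ∩ B| = 4; needs |A ∩ B| / |A| > 2/3 — false.
(c) coastal: |A| = 7, |A ∩ B| = 4; needs |A ∩ B| ≥ 4 — true.
(d) river: |A| = 7, |A ∩ B| = 0; needs A ∩ B ≠ ∅ (|A ∩ B| ≥ 1) — false.
(e) inland: |A| = 6, |A ∩ B| = 5; needs A ⊆ B, i.e. every element of A is in B (|A ∖ B| = 0) — false.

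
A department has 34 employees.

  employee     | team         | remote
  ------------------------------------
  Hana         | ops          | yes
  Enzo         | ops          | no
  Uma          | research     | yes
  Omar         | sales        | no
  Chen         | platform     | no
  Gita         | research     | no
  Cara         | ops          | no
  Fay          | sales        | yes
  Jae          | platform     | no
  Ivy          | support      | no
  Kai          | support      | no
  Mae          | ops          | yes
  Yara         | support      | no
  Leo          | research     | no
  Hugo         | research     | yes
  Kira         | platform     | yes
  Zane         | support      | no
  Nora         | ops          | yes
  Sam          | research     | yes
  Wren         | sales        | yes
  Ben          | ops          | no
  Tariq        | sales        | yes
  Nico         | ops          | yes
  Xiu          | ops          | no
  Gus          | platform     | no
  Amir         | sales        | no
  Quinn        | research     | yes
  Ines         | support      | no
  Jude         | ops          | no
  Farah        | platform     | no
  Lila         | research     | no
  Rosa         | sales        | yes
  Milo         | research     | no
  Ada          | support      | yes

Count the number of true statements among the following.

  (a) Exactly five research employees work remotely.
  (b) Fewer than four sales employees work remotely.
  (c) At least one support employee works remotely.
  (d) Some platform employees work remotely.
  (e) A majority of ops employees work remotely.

(a) research: |A| = 8, |A ∩ B| = 4; needs |A ∩ B| = 5 — false.
(b) sales: |A| = 6, |A ∩ B| = 4; needs |A ∩ B| < 4 — false.
(c) support: |A| = 6, |A ∩ B| = 1; needs A ∩ B ≠ ∅ (|A ∩ B| ≥ 1) — true.
(d) platform: |A| = 5, |A ∩ B| = 1; needs A ∩ B ≠ ∅ (|A ∩ B| ≥ 1) — true.
(e) ops: |A| = 9, |A ∩ B| = 4; needs |A ∩ B| > |A ∖ B| — false.

2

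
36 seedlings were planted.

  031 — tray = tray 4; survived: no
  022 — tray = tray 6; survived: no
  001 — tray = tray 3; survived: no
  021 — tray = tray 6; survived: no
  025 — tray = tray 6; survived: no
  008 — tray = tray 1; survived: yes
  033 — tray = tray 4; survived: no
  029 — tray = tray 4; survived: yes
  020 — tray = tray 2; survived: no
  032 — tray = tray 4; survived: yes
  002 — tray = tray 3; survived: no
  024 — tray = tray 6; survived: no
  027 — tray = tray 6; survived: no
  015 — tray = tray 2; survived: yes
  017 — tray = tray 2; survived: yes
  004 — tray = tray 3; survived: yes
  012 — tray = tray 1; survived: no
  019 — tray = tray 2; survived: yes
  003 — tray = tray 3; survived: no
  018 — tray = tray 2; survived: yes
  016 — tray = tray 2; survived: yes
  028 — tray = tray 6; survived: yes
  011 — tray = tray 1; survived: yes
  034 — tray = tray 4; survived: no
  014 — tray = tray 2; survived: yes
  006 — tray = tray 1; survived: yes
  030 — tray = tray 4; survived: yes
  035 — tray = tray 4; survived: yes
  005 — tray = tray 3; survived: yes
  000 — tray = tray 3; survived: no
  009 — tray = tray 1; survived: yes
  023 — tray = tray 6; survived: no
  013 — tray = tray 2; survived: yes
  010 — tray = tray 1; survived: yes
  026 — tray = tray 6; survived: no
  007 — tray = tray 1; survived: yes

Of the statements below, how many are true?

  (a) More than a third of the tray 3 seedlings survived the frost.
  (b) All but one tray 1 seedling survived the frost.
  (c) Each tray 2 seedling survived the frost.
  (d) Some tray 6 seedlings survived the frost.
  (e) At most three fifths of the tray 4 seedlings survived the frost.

3

(a) tray 3: |A| = 6, |A ∩ B| = 2; needs |A ∩ B| / |A| > 1/3 — false.
(b) tray 1: |A| = 7, |A ∩ B| = 6; needs |A ∖ B| = 1 — true.
(c) tray 2: |A| = 8, |A ∩ B| = 7; needs A ⊆ B, i.e. every element of A is in B (|A ∖ B| = 0) — false.
(d) tray 6: |A| = 8, |A ∩ B| = 1; needs A ∩ B ≠ ∅ (|A ∩ B| ≥ 1) — true.
(e) tray 4: |A| = 7, |A ∩ B| = 4; needs |A ∩ B| / |A| ≤ 3/5 — true.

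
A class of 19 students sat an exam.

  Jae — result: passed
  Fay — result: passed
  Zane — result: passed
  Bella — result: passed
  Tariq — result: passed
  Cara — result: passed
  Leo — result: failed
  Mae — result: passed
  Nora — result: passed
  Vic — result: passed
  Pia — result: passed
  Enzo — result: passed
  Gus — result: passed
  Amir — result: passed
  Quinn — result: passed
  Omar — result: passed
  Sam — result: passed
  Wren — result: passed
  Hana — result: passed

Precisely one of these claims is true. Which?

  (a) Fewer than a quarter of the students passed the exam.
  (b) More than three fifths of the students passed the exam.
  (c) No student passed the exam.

(b)

|A| = 19, |A ∩ B| = 18, |A ∖ B| = 1.
(a) requires |A ∩ B| / |A| < 1/4: false.
(b) requires |A ∩ B| / |A| > 3/5: true.
(c) requires A ∩ B = ∅ (|A ∩ B| = 0): false.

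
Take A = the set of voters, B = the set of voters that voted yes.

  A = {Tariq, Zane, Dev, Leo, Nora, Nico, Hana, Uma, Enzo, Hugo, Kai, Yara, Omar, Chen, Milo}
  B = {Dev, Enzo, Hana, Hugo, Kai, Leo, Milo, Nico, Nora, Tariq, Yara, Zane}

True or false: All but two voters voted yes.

Truth condition: |A ∖ B| = 2.
|A| = 15, |A ∩ B| = 12, |A ∖ B| = 3.
|A ∖ B| = 3, so the statement is false.

False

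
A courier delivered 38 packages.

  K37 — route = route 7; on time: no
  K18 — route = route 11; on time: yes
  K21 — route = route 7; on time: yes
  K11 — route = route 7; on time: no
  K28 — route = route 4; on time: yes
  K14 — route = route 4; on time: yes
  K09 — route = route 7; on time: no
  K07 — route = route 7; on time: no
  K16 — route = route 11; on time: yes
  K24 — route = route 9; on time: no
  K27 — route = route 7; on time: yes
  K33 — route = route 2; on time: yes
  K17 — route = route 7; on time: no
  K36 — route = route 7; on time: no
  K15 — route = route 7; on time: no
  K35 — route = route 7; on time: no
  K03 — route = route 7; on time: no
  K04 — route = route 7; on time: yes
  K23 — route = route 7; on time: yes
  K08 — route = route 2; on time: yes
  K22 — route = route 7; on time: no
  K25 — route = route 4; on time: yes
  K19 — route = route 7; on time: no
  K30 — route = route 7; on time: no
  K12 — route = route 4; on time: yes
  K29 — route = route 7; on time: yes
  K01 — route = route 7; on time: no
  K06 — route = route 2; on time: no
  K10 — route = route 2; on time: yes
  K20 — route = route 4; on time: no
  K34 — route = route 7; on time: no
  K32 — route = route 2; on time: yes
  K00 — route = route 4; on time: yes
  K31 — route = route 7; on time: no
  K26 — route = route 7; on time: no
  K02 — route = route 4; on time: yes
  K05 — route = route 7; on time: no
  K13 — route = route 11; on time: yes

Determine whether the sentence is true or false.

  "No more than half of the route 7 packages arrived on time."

The determiner here denotes the relation: |A ∩ B| ≤ |A ∖ B|.
|A| = 22, |A ∩ B| = 5, |A ∖ B| = 17.
5 < 17, so the statement is true.

True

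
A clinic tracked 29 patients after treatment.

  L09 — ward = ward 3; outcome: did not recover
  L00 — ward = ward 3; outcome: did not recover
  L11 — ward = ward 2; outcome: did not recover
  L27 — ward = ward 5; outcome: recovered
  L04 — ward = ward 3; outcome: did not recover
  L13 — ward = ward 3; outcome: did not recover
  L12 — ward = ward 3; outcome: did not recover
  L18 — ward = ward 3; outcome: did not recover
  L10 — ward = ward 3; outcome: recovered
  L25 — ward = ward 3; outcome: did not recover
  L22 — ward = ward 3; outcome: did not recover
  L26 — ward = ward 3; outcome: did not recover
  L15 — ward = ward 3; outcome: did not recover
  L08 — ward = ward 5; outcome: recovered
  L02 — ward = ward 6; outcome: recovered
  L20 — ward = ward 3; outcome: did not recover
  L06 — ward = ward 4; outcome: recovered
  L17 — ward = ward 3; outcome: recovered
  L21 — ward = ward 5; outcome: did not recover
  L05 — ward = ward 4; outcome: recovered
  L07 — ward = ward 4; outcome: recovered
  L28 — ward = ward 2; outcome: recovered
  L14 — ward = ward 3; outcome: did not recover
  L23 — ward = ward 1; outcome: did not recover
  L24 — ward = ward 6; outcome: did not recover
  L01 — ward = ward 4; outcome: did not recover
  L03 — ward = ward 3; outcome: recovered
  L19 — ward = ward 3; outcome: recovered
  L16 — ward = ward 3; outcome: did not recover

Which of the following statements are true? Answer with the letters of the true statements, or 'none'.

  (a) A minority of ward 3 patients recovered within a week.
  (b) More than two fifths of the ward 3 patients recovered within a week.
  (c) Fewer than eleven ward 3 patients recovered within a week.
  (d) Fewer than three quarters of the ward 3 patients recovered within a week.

(a), (c), (d)

|A| = 17, |A ∩ B| = 4, |A ∖ B| = 13.
(a) |A ∩ B| < |A ∖ B|: holds.
(b) |A ∩ B| / |A| > 2/5: fails.
(c) |A ∩ B| < 11: holds.
(d) |A ∩ B| / |A| < 3/4: holds.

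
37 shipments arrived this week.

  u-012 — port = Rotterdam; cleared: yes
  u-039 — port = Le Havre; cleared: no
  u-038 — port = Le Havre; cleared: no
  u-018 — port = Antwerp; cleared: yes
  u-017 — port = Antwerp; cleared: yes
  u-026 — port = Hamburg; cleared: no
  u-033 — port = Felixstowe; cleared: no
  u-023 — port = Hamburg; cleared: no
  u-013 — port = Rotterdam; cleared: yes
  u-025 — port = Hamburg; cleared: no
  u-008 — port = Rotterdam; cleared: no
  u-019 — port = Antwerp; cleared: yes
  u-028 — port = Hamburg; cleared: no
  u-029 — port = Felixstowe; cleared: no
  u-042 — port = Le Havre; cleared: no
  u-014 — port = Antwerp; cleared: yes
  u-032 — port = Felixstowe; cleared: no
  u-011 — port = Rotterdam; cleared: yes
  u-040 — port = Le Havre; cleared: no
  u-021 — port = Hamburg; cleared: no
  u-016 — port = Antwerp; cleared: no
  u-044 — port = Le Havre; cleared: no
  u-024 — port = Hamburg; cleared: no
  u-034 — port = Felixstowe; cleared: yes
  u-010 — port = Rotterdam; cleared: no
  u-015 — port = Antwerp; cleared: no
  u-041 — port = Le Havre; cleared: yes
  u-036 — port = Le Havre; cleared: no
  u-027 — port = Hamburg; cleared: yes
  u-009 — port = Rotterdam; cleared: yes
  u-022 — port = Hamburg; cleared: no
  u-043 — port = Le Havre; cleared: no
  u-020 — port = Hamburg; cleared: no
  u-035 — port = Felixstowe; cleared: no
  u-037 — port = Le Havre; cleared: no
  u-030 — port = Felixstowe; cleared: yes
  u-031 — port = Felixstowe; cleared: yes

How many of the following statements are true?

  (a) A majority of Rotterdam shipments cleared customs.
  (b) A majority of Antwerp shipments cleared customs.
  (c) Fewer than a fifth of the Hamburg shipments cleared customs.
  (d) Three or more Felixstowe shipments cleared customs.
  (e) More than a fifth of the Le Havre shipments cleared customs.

(a) Rotterdam: |A| = 6, |A ∩ B| = 4; needs |A ∩ B| > |A ∖ B| — true.
(b) Antwerp: |A| = 6, |A ∩ B| = 4; needs |A ∩ B| > |A ∖ B| — true.
(c) Hamburg: |A| = 9, |A ∩ B| = 1; needs |A ∩ B| / |A| < 1/5 — true.
(d) Felixstowe: |A| = 7, |A ∩ B| = 3; needs |A ∩ B| ≥ 3 — true.
(e) Le Havre: |A| = 9, |A ∩ B| = 1; needs |A ∩ B| / |A| > 1/5 — false.

4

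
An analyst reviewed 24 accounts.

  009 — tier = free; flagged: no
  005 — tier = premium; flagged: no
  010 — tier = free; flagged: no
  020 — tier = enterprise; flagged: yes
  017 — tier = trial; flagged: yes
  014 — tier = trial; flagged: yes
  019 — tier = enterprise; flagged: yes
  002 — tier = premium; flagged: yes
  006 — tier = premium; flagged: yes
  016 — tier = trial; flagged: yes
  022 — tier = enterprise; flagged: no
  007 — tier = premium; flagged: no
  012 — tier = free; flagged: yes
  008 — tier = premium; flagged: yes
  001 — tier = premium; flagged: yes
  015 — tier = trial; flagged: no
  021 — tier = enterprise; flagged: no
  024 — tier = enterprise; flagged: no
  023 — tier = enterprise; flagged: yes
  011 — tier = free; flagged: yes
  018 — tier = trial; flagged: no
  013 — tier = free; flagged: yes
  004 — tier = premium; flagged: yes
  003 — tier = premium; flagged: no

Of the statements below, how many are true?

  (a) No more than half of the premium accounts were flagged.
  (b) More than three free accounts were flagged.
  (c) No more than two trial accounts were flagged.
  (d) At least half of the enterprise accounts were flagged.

1

(a) premium: |A| = 8, |A ∩ B| = 5; needs |A ∩ B| ≤ |A ∖ B| — false.
(b) free: |A| = 5, |A ∩ B| = 3; needs |A ∩ B| > 3 — false.
(c) trial: |A| = 5, |A ∩ B| = 3; needs |A ∩ B| ≤ 2 — false.
(d) enterprise: |A| = 6, |A ∩ B| = 3; needs |A ∩ B| ≥ |A ∖ B| — true.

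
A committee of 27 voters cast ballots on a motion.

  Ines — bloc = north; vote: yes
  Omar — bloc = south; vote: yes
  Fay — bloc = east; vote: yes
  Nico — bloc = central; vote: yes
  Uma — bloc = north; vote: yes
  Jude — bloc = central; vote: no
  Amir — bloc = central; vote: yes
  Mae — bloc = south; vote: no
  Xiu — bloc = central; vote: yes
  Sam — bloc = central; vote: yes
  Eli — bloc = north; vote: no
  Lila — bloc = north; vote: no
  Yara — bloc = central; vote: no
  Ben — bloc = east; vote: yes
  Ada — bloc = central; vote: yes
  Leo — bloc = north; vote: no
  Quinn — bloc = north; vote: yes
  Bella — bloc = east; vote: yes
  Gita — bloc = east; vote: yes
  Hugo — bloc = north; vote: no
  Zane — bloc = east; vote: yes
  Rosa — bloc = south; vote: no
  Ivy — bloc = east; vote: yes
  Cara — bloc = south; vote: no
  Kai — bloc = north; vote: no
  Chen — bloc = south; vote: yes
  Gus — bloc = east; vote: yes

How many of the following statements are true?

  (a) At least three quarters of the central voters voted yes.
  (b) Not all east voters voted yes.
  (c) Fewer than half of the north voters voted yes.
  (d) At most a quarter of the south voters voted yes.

(a) central: |A| = 7, |A ∩ B| = 5; needs |A ∩ B| / |A| ≥ 3/4 — false.
(b) east: |A| = 7, |A ∩ B| = 7; needs A ⊄ B (|A ∖ B| ≥ 1) — false.
(c) north: |A| = 8, |A ∩ B| = 3; needs |A ∩ B| < |A ∖ B| — true.
(d) south: |A| = 5, |A ∩ B| = 2; needs |A ∩ B| / |A| ≤ 1/4 — false.

1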